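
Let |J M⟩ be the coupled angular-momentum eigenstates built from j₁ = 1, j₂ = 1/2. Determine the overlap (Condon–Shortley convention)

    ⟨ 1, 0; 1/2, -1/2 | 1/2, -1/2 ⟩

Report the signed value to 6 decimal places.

j₁+j₂−J=1  J+j₁−j₂=1  J−j₁+j₂=0  j₁+j₂+J+1=3
(j₁±m₁, j₂±m₂, J±M) = (1,1,0,1,0,1)
P² = 1/3
sum k=0..0:
  [0] +1/1 = 1
S = 1
C² = P²·S² = 1/3 ; C = +0.577350

+0.577350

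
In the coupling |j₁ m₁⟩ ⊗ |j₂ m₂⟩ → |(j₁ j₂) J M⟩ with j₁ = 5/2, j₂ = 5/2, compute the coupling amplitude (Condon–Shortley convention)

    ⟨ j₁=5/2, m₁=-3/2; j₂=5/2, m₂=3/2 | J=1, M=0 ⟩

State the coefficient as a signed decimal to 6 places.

−√(9/70) ≈ -0.358569

√[3·4!1!1!/7! · 1!4!4!1!1!1!] = √(288/35)
  +(−1)^3/∏(3,1,1,1,0,0)! = -1/6  (running -1/6)
  +(−1)^4/∏(4,0,0,0,1,1)! = 1/24  (running -1/8)
⟨..|..⟩ = √(288/35)·(-1/8) = -0.358569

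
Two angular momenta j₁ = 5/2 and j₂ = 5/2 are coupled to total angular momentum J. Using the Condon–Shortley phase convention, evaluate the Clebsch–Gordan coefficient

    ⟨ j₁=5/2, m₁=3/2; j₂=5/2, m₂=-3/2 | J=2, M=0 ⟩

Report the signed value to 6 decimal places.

triangle: 3!*2!*2!/8! = 24/40320
(j±m)!: 4!*1!*1!*4!*2!*2! = 2304
prefactor² = (2J+1)*Δ*N² = 48/7
  k=0: +1/(0!*3!*1!*1!*1!*1!) = 1/6
  k=1: −1/(1!*2!*0!*0!*2!*2!) = -1/8
Σ = 1/24  ⇒  CG² = 48/7*1/24² = 1/84
CG = +√(1/84) = +0.109109

+0.109109  (= +√(1/84))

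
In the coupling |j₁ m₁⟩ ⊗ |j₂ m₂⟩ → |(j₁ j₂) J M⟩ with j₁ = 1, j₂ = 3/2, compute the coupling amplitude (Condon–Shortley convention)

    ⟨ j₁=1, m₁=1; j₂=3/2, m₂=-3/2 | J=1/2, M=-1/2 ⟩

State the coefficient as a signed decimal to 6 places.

+√(1/2) ≈ +0.707107

j₁+j₂−J=2  J+j₁−j₂=0  J−j₁+j₂=1  j₁+j₂+J+1=4
(j₁±m₁, j₂±m₂, J±M) = (2,0,0,3,0,1)
P² = 2
sum k=0..0:
  [0] +1/2 = 1/2
S = 1/2
C² = P²·S² = 1/2 ; C = +0.707107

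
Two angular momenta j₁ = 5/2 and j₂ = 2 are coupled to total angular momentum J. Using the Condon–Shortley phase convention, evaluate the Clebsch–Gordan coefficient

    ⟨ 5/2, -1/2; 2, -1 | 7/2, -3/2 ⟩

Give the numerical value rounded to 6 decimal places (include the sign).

√[8·1!4!3!/9! · 2!3!1!3!2!5!] = √(384/7)
  +(−1)^0/∏(0,1,3,1,1,2)! = 1/12  (running 1/12)
  +(−1)^1/∏(1,0,2,0,2,3)! = -1/24  (running 1/24)
⟨..|..⟩ = √(384/7)·(1/24) = +0.308607

+√(2/21) = +0.308607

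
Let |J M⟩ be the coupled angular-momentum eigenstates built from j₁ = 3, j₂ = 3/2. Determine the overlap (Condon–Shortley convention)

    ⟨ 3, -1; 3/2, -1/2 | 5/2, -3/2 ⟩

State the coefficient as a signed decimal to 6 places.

−√(7/20) = -0.591608

j₁+j₂−J=2  J+j₁−j₂=4  J−j₁+j₂=1  j₁+j₂+J+1=8
(j₁±m₁, j₂±m₂, J±M) = (2,4,1,2,1,4)
P² = 576/35
sum k=0..1:
  [0] +1/48 = 1/48
  [1] −1/6 = -1/6
S = -7/48
C² = P²·S² = 7/20 ; C = -0.591608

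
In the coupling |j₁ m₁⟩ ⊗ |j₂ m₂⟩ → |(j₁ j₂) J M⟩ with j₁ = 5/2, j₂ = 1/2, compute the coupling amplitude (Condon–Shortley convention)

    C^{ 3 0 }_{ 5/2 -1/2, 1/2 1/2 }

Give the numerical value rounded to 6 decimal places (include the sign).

√[7·0!5!1!/7! · 2!3!1!0!3!3!] = √(72)
  +(−1)^0/∏(0,0,3,1,2,0)! = 1/12  (running 1/12)
⟨..|..⟩ = √(72)·(1/12) = +0.707107

+√(1/2) ≈ +0.707107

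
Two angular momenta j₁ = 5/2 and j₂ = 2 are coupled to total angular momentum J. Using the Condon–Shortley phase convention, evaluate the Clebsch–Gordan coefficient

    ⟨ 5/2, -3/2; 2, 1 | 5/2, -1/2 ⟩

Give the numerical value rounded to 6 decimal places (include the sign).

+0.414039  (= +√(6/35))

triangle: 2!×3!×2!/8! = 24/40320
(j±m)!: 1!×4!×3!×1!×2!×3! = 1728
prefactor² = (2J+1)×Δ×N² = 216/35
  k=1: −1/(1!×1!×3!×2!×0!×0!) = -1/12
  k=2: +1/(2!×0!×2!×1!×1!×1!) = 1/4
Σ = 1/6  ⇒  CG² = 216/35×1/6² = 6/35
CG = +√(6/35) = +0.414039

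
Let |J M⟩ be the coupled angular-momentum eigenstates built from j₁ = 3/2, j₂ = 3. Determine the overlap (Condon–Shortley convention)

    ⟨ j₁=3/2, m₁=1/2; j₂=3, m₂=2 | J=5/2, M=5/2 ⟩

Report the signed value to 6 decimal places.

−√(5/14) = -0.597614

√[6·2!1!4!/8! · 2!1!5!1!5!0!] = √(1440/7)
  +(−1)^1/∏(1,1,0,4,1,0)! = -1/24  (running -1/24)
⟨..|..⟩ = √(1440/7)·(-1/24) = -0.597614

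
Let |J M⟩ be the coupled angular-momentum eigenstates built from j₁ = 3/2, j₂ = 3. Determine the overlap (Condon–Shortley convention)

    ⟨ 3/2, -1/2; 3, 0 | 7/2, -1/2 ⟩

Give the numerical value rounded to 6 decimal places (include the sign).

j₁+j₂−J=1  J+j₁−j₂=2  J−j₁+j₂=5  j₁+j₂+J+1=9
(j₁±m₁, j₂±m₂, J±M) = (1,2,3,3,3,4)
P² = 384/7
sum k=0..1:
  [0] +1/24 = 1/24
  [1] −1/12 = -1/12
S = -1/24
C² = P²·S² = 2/21 ; C = -0.308607

-0.308607  (= −√(2/21))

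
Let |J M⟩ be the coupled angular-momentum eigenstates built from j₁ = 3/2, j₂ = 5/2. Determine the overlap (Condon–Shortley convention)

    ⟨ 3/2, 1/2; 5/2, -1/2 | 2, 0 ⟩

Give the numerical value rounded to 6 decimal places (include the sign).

√[5·2!1!3!/7! · 2!1!2!3!2!2!] = √(8/7)
  +(−1)^0/∏(0,2,1,2,0,1)! = 1/4  (running 1/4)
  +(−1)^1/∏(1,1,0,1,1,2)! = -1/2  (running -1/4)
⟨..|..⟩ = √(8/7)·(-1/4) = -0.267261

−√(1/14) ≈ -0.267261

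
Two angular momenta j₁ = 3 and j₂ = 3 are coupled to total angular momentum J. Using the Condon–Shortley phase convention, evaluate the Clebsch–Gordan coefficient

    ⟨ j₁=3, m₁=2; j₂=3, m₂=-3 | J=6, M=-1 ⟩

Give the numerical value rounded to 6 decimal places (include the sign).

j₁+j₂−J=0  J+j₁−j₂=6  J−j₁+j₂=6  j₁+j₂+J+1=13
(j₁±m₁, j₂±m₂, J±M) = (5,1,0,6,5,7)
P² = 622080000/11
sum k=0..0:
  [0] +1/86400 = 1/86400
S = 1/86400
C² = P²·S² = 1/132 ; C = +0.087039

+0.087039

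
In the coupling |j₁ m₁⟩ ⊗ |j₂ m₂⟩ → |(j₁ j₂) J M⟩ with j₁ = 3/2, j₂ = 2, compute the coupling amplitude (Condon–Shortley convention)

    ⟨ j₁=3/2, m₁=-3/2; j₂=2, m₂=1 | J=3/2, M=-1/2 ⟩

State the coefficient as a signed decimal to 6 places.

+√(2/5) ≈ +0.632456

j₁+j₂−J=2  J+j₁−j₂=1  J−j₁+j₂=2  j₁+j₂+J+1=6
(j₁±m₁, j₂±m₂, J±M) = (0,3,3,1,1,2)
P² = 8/5
sum k=2..2:
  [2] +1/2 = 1/2
S = 1/2
C² = P²·S² = 2/5 ; C = +0.632456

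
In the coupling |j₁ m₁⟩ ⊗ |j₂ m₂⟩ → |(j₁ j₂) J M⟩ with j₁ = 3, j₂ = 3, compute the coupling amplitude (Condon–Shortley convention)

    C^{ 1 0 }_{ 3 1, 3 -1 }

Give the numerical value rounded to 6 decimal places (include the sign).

j₁+j₂−J=5  J+j₁−j₂=1  J−j₁+j₂=1  j₁+j₂+J+1=8
(j₁±m₁, j₂±m₂, J±M) = (4,2,2,4,1,1)
P² = 144/7
sum k=1..2:
  [1] −1/24 = -1/24
  [2] +1/12 = 1/12
S = 1/24
C² = P²·S² = 1/28 ; C = +0.188982

+0.188982  (= +√(1/28))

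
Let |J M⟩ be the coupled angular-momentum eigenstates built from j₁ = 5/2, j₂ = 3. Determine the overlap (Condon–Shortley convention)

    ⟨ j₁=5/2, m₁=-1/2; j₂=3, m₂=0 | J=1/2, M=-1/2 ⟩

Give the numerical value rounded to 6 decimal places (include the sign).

−√(1/7) = -0.377964

triangle: 5!×0!×1!/7! = 120/5040
(j±m)!: 2!×3!×3!×3!×0!×1! = 432
prefactor² = (2J+1)×Δ×N² = 144/7
  k=3: −1/(3!×2!×0!×0!×0!×1!) = -1/12
Σ = -1/12  ⇒  CG² = 144/7×(-1/12)² = 1/7
CG = −√(1/7) = -0.377964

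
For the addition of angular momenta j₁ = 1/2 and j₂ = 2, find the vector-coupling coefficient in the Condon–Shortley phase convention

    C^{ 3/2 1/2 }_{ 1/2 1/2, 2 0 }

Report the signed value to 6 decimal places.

+√(2/5) ≈ +0.632456

j₁+j₂−J=1  J+j₁−j₂=0  J−j₁+j₂=3  j₁+j₂+J+1=5
(j₁±m₁, j₂±m₂, J±M) = (1,0,2,2,2,1)
P² = 8/5
sum k=0..0:
  [0] +1/2 = 1/2
S = 1/2
C² = P²·S² = 2/5 ; C = +0.632456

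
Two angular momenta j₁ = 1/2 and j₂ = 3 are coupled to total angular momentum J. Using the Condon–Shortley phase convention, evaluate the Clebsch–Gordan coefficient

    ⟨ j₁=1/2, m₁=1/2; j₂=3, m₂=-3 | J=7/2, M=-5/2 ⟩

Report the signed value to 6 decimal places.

+√(1/7) ≈ +0.377964

√[8·0!1!6!/8! · 1!0!0!6!1!6!] = √(518400/7)
  +(−1)^0/∏(0,0,0,0,1,6)! = 1/720  (running 1/720)
⟨..|..⟩ = √(518400/7)·(1/720) = +0.377964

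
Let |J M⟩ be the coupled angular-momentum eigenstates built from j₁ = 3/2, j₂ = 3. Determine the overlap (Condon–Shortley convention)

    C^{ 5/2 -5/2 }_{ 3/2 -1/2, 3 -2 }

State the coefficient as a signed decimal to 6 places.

−√(5/14) = -0.597614

√[6·2!1!4!/8! · 1!2!1!5!0!5!] = √(1440/7)
  +(−1)^1/∏(1,1,1,0,0,4)! = -1/24  (running -1/24)
⟨..|..⟩ = √(1440/7)·(-1/24) = -0.597614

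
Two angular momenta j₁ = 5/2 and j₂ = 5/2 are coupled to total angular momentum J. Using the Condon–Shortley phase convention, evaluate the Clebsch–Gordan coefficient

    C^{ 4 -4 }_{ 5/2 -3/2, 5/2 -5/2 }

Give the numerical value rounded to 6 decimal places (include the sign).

+0.707107

triangle: 1!*4!*4!/10! = 576/3628800
(j±m)!: 1!*4!*0!*5!*0!*8! = 116121600
prefactor² = (2J+1)*Δ*N² = 165888
  k=0: +1/(0!*1!*4!*0!*0!*4!) = 1/576
Σ = 1/576  ⇒  CG² = 165888*1/576² = 1/2
CG = +√(1/2) = +0.707107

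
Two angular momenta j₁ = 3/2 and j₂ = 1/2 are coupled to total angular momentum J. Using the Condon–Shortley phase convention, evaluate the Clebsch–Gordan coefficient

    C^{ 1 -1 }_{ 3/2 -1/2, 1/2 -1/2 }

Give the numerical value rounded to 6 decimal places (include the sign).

+0.500000

√[3·1!2!0!/4! · 1!2!0!1!0!2!] = √(1)
  +(−1)^0/∏(0,1,2,0,0,0)! = 1/2  (running 1/2)
⟨..|..⟩ = √(1)·(1/2) = +0.500000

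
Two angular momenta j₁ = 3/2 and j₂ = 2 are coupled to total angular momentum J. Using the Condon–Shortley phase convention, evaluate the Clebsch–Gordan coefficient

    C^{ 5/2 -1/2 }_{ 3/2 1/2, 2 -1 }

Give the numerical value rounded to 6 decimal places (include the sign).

+0.597614  (= +√(5/14))

√[6·1!2!3!/7! · 2!1!1!3!2!3!] = √(72/35)
  +(−1)^0/∏(0,1,1,1,1,2)! = 1/2  (running 1/2)
  +(−1)^1/∏(1,0,0,0,2,3)! = -1/12  (running 5/12)
⟨..|..⟩ = √(72/35)·(5/12) = +0.597614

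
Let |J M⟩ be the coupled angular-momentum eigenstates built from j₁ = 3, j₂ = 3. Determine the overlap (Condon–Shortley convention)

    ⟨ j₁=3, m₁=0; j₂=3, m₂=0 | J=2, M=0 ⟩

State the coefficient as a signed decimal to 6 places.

+√(4/21) = +0.436436

triangle: 4!*2!*2!/9! = 96/362880
(j±m)!: 3!*3!*3!*3!*2!*2! = 5184
prefactor² = (2J+1)*Δ*N² = 48/7
  k=1: −1/(1!*3!*2!*2!*0!*0!) = -1/24
  k=2: +1/(2!*2!*1!*1!*1!*1!) = 1/4
  k=3: −1/(3!*1!*0!*0!*2!*2!) = -1/24
Σ = 1/6  ⇒  CG² = 48/7*1/6² = 4/21
CG = +√(4/21) = +0.436436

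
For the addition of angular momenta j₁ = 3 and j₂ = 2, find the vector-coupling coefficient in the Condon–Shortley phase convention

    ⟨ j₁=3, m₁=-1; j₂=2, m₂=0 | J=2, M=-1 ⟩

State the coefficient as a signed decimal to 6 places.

+0.377964

triangle: 3!*3!*1!/8! = 36/40320
(j±m)!: 2!*4!*2!*2!*1!*3! = 1152
prefactor² = (2J+1)*Δ*N² = 36/7
  k=1: −1/(1!*2!*3!*1!*0!*0!) = -1/12
  k=2: +1/(2!*1!*2!*0!*1!*1!) = 1/4
Σ = 1/6  ⇒  CG² = 36/7*1/6² = 1/7
CG = +√(1/7) = +0.377964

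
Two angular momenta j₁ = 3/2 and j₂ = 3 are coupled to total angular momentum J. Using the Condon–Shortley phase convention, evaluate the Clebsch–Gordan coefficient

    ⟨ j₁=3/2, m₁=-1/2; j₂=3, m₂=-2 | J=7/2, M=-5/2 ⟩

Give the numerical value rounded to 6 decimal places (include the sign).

+0.377964

√[8·1!2!5!/9! · 1!2!1!5!1!6!] = √(6400/7)
  +(−1)^0/∏(0,1,2,1,0,4)! = 1/48  (running 1/48)
  +(−1)^1/∏(1,0,1,0,1,5)! = -1/120  (running 1/80)
⟨..|..⟩ = √(6400/7)·(1/80) = +0.377964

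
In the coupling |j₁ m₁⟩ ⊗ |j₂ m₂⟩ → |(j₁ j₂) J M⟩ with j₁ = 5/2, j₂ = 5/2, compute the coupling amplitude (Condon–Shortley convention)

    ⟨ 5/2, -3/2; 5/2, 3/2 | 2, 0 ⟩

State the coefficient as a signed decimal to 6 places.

-0.109109

√[5·3!2!2!/8! · 1!4!4!1!2!2!] = √(48/7)
  +(−1)^2/∏(2,1,2,2,0,0)! = 1/8  (running 1/8)
  +(−1)^3/∏(3,0,1,1,1,1)! = -1/6  (running -1/24)
⟨..|..⟩ = √(48/7)·(-1/24) = -0.109109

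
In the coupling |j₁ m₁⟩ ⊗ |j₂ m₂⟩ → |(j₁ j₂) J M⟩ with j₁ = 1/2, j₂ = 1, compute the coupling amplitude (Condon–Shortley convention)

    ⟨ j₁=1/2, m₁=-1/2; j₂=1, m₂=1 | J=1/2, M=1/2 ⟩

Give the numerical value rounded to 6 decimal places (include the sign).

−√(2/3) = -0.816497

triangle: 1!×0!×1!/3! = 1/6
(j±m)!: 0!×1!×2!×0!×1!×0! = 2
prefactor² = (2J+1)×Δ×N² = 2/3
  k=1: −1/(1!×0!×0!×1!×0!×0!) = -1
Σ = -1  ⇒  CG² = 2/3×(-1)² = 2/3
CG = −√(2/3) = -0.816497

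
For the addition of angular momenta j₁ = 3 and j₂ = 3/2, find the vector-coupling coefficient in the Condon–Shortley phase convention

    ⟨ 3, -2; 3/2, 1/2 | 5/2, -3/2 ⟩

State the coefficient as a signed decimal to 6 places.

+√(1/14) = +0.267261

triangle: 2!*4!*1!/8! = 48/40320
(j±m)!: 1!*5!*2!*1!*1!*4! = 5760
prefactor² = (2J+1)*Δ*N² = 288/7
  k=1: −1/(1!*1!*4!*1!*0!*0!) = -1/24
  k=2: +1/(2!*0!*3!*0!*1!*1!) = 1/12
Σ = 1/24  ⇒  CG² = 288/7*1/24² = 1/14
CG = +√(1/14) = +0.267261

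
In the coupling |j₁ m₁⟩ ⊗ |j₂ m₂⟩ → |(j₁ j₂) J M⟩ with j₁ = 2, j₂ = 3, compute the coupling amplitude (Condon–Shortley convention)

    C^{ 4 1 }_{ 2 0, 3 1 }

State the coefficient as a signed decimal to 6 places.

√[9·1!3!5!/10! · 2!2!4!2!5!3!] = √(1728/7)
  +(−1)^0/∏(0,1,2,4,1,1)! = 1/48  (running 1/48)
  +(−1)^1/∏(1,0,1,3,2,2)! = -1/24  (running -1/48)
⟨..|..⟩ = √(1728/7)·(-1/48) = -0.327327

−√(3/28) ≈ -0.327327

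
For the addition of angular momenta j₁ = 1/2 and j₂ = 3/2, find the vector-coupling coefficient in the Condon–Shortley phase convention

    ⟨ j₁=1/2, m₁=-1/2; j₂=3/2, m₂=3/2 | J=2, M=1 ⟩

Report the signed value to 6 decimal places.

+√(1/4) ≈ +0.500000

j₁+j₂−J=0  J+j₁−j₂=1  J−j₁+j₂=3  j₁+j₂+J+1=5
(j₁±m₁, j₂±m₂, J±M) = (0,1,3,0,3,1)
P² = 9
sum k=0..0:
  [0] +1/6 = 1/6
S = 1/6
C² = P²·S² = 1/4 ; C = +0.500000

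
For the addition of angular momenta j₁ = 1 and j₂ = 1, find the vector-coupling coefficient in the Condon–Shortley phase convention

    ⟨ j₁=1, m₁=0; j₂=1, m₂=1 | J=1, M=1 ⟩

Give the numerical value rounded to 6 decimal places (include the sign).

−√(1/2) ≈ -0.707107

triangle: 1!*1!*1!/4! = 1/24
(j±m)!: 1!*1!*2!*0!*2!*0! = 4
prefactor² = (2J+1)*Δ*N² = 1/2
  k=1: −1/(1!*0!*0!*1!*1!*0!) = -1
Σ = -1  ⇒  CG² = 1/2*(-1)² = 1/2
CG = −√(1/2) = -0.707107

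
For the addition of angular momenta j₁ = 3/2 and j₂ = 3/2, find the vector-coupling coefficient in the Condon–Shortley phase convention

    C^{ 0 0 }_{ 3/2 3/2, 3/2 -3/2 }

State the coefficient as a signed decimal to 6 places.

+0.500000  (= +√(1/4))

√[1·3!0!0!/4! · 3!0!0!3!0!0!] = √(9)
  +(−1)^0/∏(0,3,0,0,0,0)! = 1/6  (running 1/6)
⟨..|..⟩ = √(9)·(1/6) = +0.500000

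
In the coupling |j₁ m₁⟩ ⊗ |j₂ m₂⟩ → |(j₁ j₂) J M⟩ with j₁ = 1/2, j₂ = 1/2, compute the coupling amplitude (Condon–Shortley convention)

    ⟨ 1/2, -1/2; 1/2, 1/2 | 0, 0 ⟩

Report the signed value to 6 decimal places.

-0.707107  (= −√(1/2))

triangle: 1!×0!×0!/2! = 1/2
(j±m)!: 0!×1!×1!×0!×0!×0! = 1
prefactor² = (2J+1)×Δ×N² = 1/2
  k=1: −1/(1!×0!×0!×0!×0!×0!) = -1
Σ = -1  ⇒  CG² = 1/2×(-1)² = 1/2
CG = −√(1/2) = -0.707107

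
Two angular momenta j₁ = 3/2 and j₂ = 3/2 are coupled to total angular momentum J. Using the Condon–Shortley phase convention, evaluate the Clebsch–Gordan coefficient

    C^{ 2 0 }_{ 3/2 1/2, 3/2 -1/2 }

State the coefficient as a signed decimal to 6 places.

+0.500000

j₁+j₂−J=1  J+j₁−j₂=2  J−j₁+j₂=2  j₁+j₂+J+1=6
(j₁±m₁, j₂±m₂, J±M) = (2,1,1,2,2,2)
P² = 4/9
sum k=0..1:
  [0] +1/1 = 1
  [1] −1/4 = -1/4
S = 3/4
C² = P²·S² = 1/4 ; C = +0.500000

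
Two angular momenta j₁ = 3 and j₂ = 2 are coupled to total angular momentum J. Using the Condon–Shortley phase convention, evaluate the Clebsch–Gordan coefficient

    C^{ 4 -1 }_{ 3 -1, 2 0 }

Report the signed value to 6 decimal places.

−√(3/28) = -0.327327

√[9·1!5!3!/10! · 2!4!2!2!3!5!] = √(1728/7)
  +(−1)^0/∏(0,1,4,2,1,1)! = 1/48  (running 1/48)
  +(−1)^1/∏(1,0,3,1,2,2)! = -1/24  (running -1/48)
⟨..|..⟩ = √(1728/7)·(-1/48) = -0.327327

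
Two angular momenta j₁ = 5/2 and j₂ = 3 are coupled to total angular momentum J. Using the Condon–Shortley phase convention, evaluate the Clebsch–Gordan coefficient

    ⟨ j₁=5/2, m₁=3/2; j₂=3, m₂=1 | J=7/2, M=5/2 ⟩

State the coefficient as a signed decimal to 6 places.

−√(10/63) = -0.398410

√[8·2!3!4!/10! · 4!1!4!2!6!1!] = √(18432/35)
  +(−1)^0/∏(0,2,1,4,2,0)! = 1/96  (running 1/96)
  +(−1)^1/∏(1,1,0,3,3,1)! = -1/36  (running -5/288)
⟨..|..⟩ = √(18432/35)·(-5/288) = -0.398410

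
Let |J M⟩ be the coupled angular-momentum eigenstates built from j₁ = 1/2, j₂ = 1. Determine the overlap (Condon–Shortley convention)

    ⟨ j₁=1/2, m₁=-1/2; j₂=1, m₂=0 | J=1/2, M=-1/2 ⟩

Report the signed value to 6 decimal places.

√[2·1!0!1!/3! · 0!1!1!1!0!1!] = √(1/3)
  +(−1)^1/∏(1,0,0,0,0,1)! = -1  (running -1)
⟨..|..⟩ = √(1/3)·(-1) = -0.577350

−√(1/3) = -0.577350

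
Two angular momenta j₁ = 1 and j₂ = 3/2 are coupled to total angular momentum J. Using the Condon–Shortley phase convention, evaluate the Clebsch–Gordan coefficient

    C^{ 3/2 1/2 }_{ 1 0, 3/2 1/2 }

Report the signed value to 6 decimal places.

j₁+j₂−J=1  J+j₁−j₂=1  J−j₁+j₂=2  j₁+j₂+J+1=5
(j₁±m₁, j₂±m₂, J±M) = (1,1,2,1,2,1)
P² = 4/15
sum k=0..1:
  [0] +1/2 = 1/2
  [1] −1/1 = -1
S = -1/2
C² = P²·S² = 1/15 ; C = -0.258199

-0.258199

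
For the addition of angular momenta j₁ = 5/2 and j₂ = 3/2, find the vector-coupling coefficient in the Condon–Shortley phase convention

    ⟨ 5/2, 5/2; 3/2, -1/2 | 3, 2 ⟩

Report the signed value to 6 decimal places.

+√(5/12) ≈ +0.645497

j₁+j₂−J=1  J+j₁−j₂=4  J−j₁+j₂=2  j₁+j₂+J+1=8
(j₁±m₁, j₂±m₂, J±M) = (5,0,1,2,5,1)
P² = 240
sum k=0..0:
  [0] +1/24 = 1/24
S = 1/24
C² = P²·S² = 5/12 ; C = +0.645497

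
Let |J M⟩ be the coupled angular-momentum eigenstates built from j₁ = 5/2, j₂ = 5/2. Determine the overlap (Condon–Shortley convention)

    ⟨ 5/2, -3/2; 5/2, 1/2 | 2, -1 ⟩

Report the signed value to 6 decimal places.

j₁+j₂−J=3  J+j₁−j₂=2  J−j₁+j₂=2  j₁+j₂+J+1=8
(j₁±m₁, j₂±m₂, J±M) = (1,4,3,2,1,3)
P² = 36/7
sum k=2..3:
  [2] +1/4 = 1/4
  [3] −1/12 = -1/12
S = 1/6
C² = P²·S² = 1/7 ; C = +0.377964

+0.377964  (= +√(1/7))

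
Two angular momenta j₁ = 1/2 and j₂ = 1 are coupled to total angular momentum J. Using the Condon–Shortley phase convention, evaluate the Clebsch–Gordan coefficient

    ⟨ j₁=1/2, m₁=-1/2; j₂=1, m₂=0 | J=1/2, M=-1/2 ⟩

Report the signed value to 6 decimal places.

j₁+j₂−J=1  J+j₁−j₂=0  J−j₁+j₂=1  j₁+j₂+J+1=3
(j₁±m₁, j₂±m₂, J±M) = (0,1,1,1,0,1)
P² = 1/3
sum k=1..1:
  [1] −1/1 = -1
S = -1
C² = P²·S² = 1/3 ; C = -0.577350

-0.577350  (= −√(1/3))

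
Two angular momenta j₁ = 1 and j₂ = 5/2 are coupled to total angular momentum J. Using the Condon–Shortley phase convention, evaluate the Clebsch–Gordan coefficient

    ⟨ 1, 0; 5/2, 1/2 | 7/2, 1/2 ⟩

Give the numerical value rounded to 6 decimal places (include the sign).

√[8·0!2!5!/8! · 1!1!3!2!4!3!] = √(576/7)
  +(−1)^0/∏(0,0,1,3,1,2)! = 1/12  (running 1/12)
⟨..|..⟩ = √(576/7)·(1/12) = +0.755929

+√(4/7) = +0.755929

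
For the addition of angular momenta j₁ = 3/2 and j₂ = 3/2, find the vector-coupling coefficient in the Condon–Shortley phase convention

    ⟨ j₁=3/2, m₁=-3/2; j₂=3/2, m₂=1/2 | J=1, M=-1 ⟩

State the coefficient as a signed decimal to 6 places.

+√(3/10) ≈ +0.547723

j₁+j₂−J=2  J+j₁−j₂=1  J−j₁+j₂=1  j₁+j₂+J+1=5
(j₁±m₁, j₂±m₂, J±M) = (0,3,2,1,0,2)
P² = 6/5
sum k=2..2:
  [2] +1/2 = 1/2
S = 1/2
C² = P²·S² = 3/10 ; C = +0.547723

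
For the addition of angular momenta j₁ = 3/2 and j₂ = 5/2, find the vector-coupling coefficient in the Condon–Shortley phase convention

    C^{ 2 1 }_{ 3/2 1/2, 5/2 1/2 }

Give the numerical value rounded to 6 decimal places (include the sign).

√[5·2!1!3!/7! · 2!1!3!2!3!1!] = √(12/7)
  +(−1)^0/∏(0,2,1,3,0,0)! = 1/12  (running 1/12)
  +(−1)^1/∏(1,1,0,2,1,1)! = -1/2  (running -5/12)
⟨..|..⟩ = √(12/7)·(-5/12) = -0.545545

-0.545545  (= −√(25/84))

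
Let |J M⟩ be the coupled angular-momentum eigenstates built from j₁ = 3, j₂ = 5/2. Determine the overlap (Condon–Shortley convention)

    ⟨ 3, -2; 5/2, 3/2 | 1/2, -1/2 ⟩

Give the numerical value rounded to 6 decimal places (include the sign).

+0.487950

triangle: 5!×1!×0!/7! = 120/5040
(j±m)!: 1!×5!×4!×1!×0!×1! = 2880
prefactor² = (2J+1)×Δ×N² = 960/7
  k=4: +1/(4!×1!×1!×0!×0!×0!) = 1/24
Σ = 1/24  ⇒  CG² = 960/7×1/24² = 5/21
CG = +√(5/21) = +0.487950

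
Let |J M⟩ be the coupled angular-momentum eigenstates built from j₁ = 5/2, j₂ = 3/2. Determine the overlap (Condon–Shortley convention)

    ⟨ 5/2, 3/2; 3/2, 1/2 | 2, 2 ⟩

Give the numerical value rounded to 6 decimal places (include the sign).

−√(8/21) = -0.617213

√[5·2!3!1!/7! · 4!1!2!1!4!0!] = √(96/7)
  +(−1)^1/∏(1,1,0,1,3,0)! = -1/6  (running -1/6)
⟨..|..⟩ = √(96/7)·(-1/6) = -0.617213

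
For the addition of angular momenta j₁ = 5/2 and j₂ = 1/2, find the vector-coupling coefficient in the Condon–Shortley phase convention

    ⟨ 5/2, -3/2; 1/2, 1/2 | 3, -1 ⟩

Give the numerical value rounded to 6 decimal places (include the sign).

√[7·0!5!1!/7! · 1!4!1!0!2!4!] = √(192)
  +(−1)^0/∏(0,0,4,1,1,0)! = 1/24  (running 1/24)
⟨..|..⟩ = √(192)·(1/24) = +0.577350

+√(1/3) = +0.577350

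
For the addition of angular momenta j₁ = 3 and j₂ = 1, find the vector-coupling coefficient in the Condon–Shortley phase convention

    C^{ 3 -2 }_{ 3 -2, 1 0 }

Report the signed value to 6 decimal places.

-0.577350

triangle: 1!×5!×1!/8! = 120/40320
(j±m)!: 1!×5!×1!×1!×1!×5! = 14400
prefactor² = (2J+1)×Δ×N² = 300
  k=0: +1/(0!×1!×5!×1!×0!×0!) = 1/120
  k=1: −1/(1!×0!×4!×0!×1!×1!) = -1/24
Σ = -1/30  ⇒  CG² = 300×(-1/30)² = 1/3
CG = −√(1/3) = -0.577350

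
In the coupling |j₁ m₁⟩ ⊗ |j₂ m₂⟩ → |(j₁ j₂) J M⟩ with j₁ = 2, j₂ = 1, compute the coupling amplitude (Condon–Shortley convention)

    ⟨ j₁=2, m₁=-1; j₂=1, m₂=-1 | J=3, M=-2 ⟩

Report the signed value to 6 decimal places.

triangle: 0!*4!*2!/7! = 48/5040
(j±m)!: 1!*3!*0!*2!*1!*5! = 1440
prefactor² = (2J+1)*Δ*N² = 96
  k=0: +1/(0!*0!*3!*0!*1!*2!) = 1/12
Σ = 1/12  ⇒  CG² = 96*1/12² = 2/3
CG = +√(2/3) = +0.816497

+0.816497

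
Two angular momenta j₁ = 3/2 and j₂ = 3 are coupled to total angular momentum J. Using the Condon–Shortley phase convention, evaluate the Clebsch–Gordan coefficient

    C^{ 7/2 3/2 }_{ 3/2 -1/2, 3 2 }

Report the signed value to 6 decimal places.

−√(3/7) = -0.654654

j₁+j₂−J=1  J+j₁−j₂=2  J−j₁+j₂=5  j₁+j₂+J+1=9
(j₁±m₁, j₂±m₂, J±M) = (1,2,5,1,5,2)
P² = 6400/21
sum k=0..1:
  [0] +1/240 = 1/240
  [1] −1/24 = -1/24
S = -3/80
C² = P²·S² = 3/7 ; C = -0.654654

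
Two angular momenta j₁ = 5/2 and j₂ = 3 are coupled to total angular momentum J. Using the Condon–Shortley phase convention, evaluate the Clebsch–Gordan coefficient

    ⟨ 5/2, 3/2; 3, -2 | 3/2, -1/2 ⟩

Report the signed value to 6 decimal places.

j₁+j₂−J=4  J+j₁−j₂=1  J−j₁+j₂=2  j₁+j₂+J+1=8
(j₁±m₁, j₂±m₂, J±M) = (4,1,1,5,1,2)
P² = 192/7
sum k=0..1:
  [0] +1/24 = 1/24
  [1] −1/12 = -1/12
S = -1/24
C² = P²·S² = 1/21 ; C = -0.218218

-0.218218  (= −√(1/21))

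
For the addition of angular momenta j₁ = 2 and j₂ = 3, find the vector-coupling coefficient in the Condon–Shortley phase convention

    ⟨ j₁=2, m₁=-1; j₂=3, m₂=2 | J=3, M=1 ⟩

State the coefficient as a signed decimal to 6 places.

+√(1/4) = +0.500000

j₁+j₂−J=2  J+j₁−j₂=2  J−j₁+j₂=4  j₁+j₂+J+1=9
(j₁±m₁, j₂±m₂, J±M) = (1,3,5,1,4,2)
P² = 64
sum k=1..2:
  [1] −1/48 = -1/48
  [2] +1/12 = 1/12
S = 1/16
C² = P²·S² = 1/4 ; C = +0.500000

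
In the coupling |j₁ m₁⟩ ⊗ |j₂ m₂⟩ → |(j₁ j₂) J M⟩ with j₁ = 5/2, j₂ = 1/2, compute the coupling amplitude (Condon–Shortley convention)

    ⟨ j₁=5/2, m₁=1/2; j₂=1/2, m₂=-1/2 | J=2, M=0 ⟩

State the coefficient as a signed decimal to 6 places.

+√(1/2) ≈ +0.707107

j₁+j₂−J=1  J+j₁−j₂=4  J−j₁+j₂=0  j₁+j₂+J+1=6
(j₁±m₁, j₂±m₂, J±M) = (3,2,0,1,2,2)
P² = 8
sum k=0..0:
  [0] +1/4 = 1/4
S = 1/4
C² = P²·S² = 1/2 ; C = +0.707107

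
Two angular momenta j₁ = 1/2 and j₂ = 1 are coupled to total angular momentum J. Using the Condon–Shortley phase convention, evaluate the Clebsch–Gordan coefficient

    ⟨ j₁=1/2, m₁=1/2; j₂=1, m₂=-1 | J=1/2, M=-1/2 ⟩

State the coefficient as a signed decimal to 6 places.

j₁+j₂−J=1  J+j₁−j₂=0  J−j₁+j₂=1  j₁+j₂+J+1=3
(j₁±m₁, j₂±m₂, J±M) = (1,0,0,2,0,1)
P² = 2/3
sum k=0..0:
  [0] +1/1 = 1
S = 1
C² = P²·S² = 2/3 ; C = +0.816497

+√(2/3) ≈ +0.816497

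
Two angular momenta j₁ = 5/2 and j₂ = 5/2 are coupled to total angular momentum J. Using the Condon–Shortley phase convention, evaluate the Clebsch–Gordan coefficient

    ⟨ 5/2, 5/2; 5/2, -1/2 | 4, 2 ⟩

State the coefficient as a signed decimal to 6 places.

+√(9/28) ≈ +0.566947

triangle: 1!·4!·4!/10! = 576/3628800
(j±m)!: 5!·0!·2!·3!·6!·2! = 2073600
prefactor² = (2J+1)·Δ·N² = 20736/7
  k=0: +1/(0!·1!·0!·2!·4!·2!) = 1/96
Σ = 1/96  ⇒  CG² = 20736/7·1/96² = 9/28
CG = +√(9/28) = +0.566947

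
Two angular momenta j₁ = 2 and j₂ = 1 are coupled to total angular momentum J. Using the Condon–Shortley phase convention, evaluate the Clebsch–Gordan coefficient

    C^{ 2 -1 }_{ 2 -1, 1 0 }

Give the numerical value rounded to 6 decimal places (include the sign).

-0.408248  (= −√(1/6))

√[5·1!3!1!/6! · 1!3!1!1!1!3!] = √(3/2)
  +(−1)^0/∏(0,1,3,1,0,0)! = 1/6  (running 1/6)
  +(−1)^1/∏(1,0,2,0,1,1)! = -1/2  (running -1/3)
⟨..|..⟩ = √(3/2)·(-1/3) = -0.408248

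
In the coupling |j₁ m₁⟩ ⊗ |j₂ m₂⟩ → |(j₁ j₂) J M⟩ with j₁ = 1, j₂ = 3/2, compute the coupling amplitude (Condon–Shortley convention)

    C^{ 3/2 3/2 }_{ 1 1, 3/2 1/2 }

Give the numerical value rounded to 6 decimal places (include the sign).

√[4·1!1!2!/5! · 2!0!2!1!3!0!] = √(8/5)
  +(−1)^0/∏(0,1,0,2,1,0)! = 1/2  (running 1/2)
⟨..|..⟩ = √(8/5)·(1/2) = +0.632456

+0.632456  (= +√(2/5))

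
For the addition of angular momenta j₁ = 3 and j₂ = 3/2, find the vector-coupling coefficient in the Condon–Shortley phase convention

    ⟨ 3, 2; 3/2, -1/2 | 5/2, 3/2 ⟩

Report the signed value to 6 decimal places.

+√(1/14) = +0.267261

triangle: 2!·4!·1!/8! = 48/40320
(j±m)!: 5!·1!·1!·2!·4!·1! = 5760
prefactor² = (2J+1)·Δ·N² = 288/7
  k=0: +1/(0!·2!·1!·1!·3!·0!) = 1/12
  k=1: −1/(1!·1!·0!·0!·4!·1!) = -1/24
Σ = 1/24  ⇒  CG² = 288/7·1/24² = 1/14
CG = +√(1/14) = +0.267261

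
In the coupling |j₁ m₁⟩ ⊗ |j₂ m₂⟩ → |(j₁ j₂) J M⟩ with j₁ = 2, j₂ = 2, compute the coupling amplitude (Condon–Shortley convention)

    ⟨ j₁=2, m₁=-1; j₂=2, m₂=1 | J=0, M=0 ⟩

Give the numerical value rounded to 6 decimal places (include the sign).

√[1·4!0!0!/5! · 1!3!3!1!0!0!] = √(36/5)
  +(−1)^3/∏(3,1,0,0,0,0)! = -1/6  (running -1/6)
⟨..|..⟩ = √(36/5)·(-1/6) = -0.447214

-0.447214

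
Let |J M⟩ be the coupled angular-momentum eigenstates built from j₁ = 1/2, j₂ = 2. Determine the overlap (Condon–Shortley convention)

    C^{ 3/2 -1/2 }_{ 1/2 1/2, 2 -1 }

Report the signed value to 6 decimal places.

+√(3/5) ≈ +0.774597

√[4·1!0!3!/5! · 1!0!1!3!1!2!] = √(12/5)
  +(−1)^0/∏(0,1,0,1,0,2)! = 1/2  (running 1/2)
⟨..|..⟩ = √(12/5)·(1/2) = +0.774597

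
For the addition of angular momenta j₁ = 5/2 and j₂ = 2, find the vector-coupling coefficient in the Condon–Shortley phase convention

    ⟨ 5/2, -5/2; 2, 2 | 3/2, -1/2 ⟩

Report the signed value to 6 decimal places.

−√(8/21) ≈ -0.617213

j₁+j₂−J=3  J+j₁−j₂=2  J−j₁+j₂=1  j₁+j₂+J+1=7
(j₁±m₁, j₂±m₂, J±M) = (0,5,4,0,1,2)
P² = 384/7
sum k=3..3:
  [3] −1/12 = -1/12
S = -1/12
C² = P²·S² = 8/21 ; C = -0.617213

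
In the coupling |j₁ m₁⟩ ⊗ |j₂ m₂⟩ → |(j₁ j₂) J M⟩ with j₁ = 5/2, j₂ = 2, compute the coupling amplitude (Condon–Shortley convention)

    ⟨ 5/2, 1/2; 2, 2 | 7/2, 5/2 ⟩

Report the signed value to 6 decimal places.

−√(32/63) = -0.712697

j₁+j₂−J=1  J+j₁−j₂=4  J−j₁+j₂=3  j₁+j₂+J+1=9
(j₁±m₁, j₂±m₂, J±M) = (3,2,4,0,6,1)
P² = 4608/7
sum k=1..1:
  [1] −1/36 = -1/36
S = -1/36
C² = P²·S² = 32/63 ; C = -0.712697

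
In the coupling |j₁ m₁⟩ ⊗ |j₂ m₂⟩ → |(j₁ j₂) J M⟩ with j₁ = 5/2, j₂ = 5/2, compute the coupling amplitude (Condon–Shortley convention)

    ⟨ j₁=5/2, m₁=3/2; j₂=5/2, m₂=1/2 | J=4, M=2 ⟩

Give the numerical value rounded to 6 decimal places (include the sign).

√[9·1!4!4!/10! · 4!1!3!2!6!2!] = √(20736/35)
  +(−1)^0/∏(0,1,1,3,3,1)! = 1/36  (running 1/36)
  +(−1)^1/∏(1,0,0,2,4,2)! = -1/96  (running 5/288)
⟨..|..⟩ = √(20736/35)·(5/288) = +0.422577

+√(5/28) ≈ +0.422577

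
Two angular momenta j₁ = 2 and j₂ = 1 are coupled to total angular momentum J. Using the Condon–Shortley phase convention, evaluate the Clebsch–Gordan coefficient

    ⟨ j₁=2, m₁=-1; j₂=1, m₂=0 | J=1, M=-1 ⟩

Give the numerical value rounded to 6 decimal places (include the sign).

−√(3/10) ≈ -0.547723

√[3·2!2!0!/5! · 1!3!1!1!0!2!] = √(6/5)
  +(−1)^1/∏(1,1,2,0,0,0)! = -1/2  (running -1/2)
⟨..|..⟩ = √(6/5)·(-1/2) = -0.547723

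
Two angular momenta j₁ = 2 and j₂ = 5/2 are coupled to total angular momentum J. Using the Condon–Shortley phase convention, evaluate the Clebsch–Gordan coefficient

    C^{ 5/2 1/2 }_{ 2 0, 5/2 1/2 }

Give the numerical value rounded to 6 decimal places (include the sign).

√[6·2!2!3!/8! · 2!2!3!2!3!2!] = √(72/35)
  +(−1)^0/∏(0,2,2,3,0,0)! = 1/24  (running 1/24)
  +(−1)^1/∏(1,1,1,2,1,1)! = -1/2  (running -11/24)
  +(−1)^2/∏(2,0,0,1,2,2)! = 1/8  (running -1/3)
⟨..|..⟩ = √(72/35)·(-1/3) = -0.478091

-0.478091  (= −√(8/35))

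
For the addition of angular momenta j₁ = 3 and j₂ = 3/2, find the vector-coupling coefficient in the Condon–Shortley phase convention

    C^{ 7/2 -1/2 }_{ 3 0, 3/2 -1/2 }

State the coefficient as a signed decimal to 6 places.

+0.308607

j₁+j₂−J=1  J+j₁−j₂=5  J−j₁+j₂=2  j₁+j₂+J+1=9
(j₁±m₁, j₂±m₂, J±M) = (3,3,1,2,3,4)
P² = 384/7
sum k=0..1:
  [0] +1/12 = 1/12
  [1] −1/24 = -1/24
S = 1/24
C² = P²·S² = 2/21 ; C = +0.308607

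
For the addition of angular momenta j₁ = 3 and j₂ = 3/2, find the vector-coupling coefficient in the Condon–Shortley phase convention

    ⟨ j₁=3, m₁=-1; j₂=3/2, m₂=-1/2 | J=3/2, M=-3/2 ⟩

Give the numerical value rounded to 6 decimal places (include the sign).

-0.338062

triangle: 3!*3!*0!/7! = 36/5040
(j±m)!: 2!*4!*1!*2!*0!*3! = 576
prefactor² = (2J+1)*Δ*N² = 576/35
  k=1: −1/(1!*2!*3!*0!*0!*0!) = -1/12
Σ = -1/12  ⇒  CG² = 576/35*(-1/12)² = 4/35
CG = −√(4/35) = -0.338062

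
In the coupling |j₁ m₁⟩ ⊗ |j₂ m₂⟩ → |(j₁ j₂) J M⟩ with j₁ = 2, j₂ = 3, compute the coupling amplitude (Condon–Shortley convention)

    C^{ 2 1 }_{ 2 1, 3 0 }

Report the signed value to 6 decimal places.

-0.534522  (= −√(2/7))

√[5·3!1!3!/8! · 3!1!3!3!3!1!] = √(81/14)
  +(−1)^0/∏(0,3,1,3,0,0)! = 1/36  (running 1/36)
  +(−1)^1/∏(1,2,0,2,1,1)! = -1/4  (running -2/9)
⟨..|..⟩ = √(81/14)·(-2/9) = -0.534522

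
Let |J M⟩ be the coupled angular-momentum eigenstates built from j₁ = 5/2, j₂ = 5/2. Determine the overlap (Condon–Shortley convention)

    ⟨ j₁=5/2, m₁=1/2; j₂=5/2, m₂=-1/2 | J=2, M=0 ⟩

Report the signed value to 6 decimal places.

triangle: 3!·2!·2!/8! = 24/40320
(j±m)!: 3!·2!·2!·3!·2!·2! = 576
prefactor² = (2J+1)·Δ·N² = 12/7
  k=0: +1/(0!·3!·2!·2!·0!·0!) = 1/24
  k=1: −1/(1!·2!·1!·1!·1!·1!) = -1/2
  k=2: +1/(2!·1!·0!·0!·2!·2!) = 1/8
Σ = -1/3  ⇒  CG² = 12/7·(-1/3)² = 4/21
CG = −√(4/21) = -0.436436

−√(4/21) ≈ -0.436436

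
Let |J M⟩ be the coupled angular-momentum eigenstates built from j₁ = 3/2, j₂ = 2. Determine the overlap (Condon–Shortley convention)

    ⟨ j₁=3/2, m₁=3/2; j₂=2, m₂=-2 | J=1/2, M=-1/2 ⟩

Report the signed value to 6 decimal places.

+√(2/5) = +0.632456

triangle: 3!*0!*1!/5! = 6/120
(j±m)!: 3!*0!*0!*4!*0!*1! = 144
prefactor² = (2J+1)*Δ*N² = 72/5
  k=0: +1/(0!*3!*0!*0!*0!*1!) = 1/6
Σ = 1/6  ⇒  CG² = 72/5*1/6² = 2/5
CG = +√(2/5) = +0.632456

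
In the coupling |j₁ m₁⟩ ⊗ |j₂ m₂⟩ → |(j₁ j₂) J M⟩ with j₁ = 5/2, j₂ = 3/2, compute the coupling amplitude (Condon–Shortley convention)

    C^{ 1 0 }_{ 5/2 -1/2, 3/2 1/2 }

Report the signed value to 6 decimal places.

+√(3/10) = +0.547723

j₁+j₂−J=3  J+j₁−j₂=2  J−j₁+j₂=0  j₁+j₂+J+1=6
(j₁±m₁, j₂±m₂, J±M) = (2,3,2,1,1,1)
P² = 6/5
sum k=2..2:
  [2] +1/2 = 1/2
S = 1/2
C² = P²·S² = 3/10 ; C = +0.547723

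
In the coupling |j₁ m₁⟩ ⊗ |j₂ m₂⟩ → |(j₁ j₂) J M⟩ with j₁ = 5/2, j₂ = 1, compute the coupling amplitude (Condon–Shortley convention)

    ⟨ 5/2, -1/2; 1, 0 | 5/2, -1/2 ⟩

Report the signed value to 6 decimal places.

−√(1/35) ≈ -0.169031

triangle: 1!×4!×1!/7! = 24/5040
(j±m)!: 2!×3!×1!×1!×2!×3! = 144
prefactor² = (2J+1)×Δ×N² = 144/35
  k=0: +1/(0!×1!×3!×1!×1!×0!) = 1/6
  k=1: −1/(1!×0!×2!×0!×2!×1!) = -1/4
Σ = -1/12  ⇒  CG² = 144/35×(-1/12)² = 1/35
CG = −√(1/35) = -0.169031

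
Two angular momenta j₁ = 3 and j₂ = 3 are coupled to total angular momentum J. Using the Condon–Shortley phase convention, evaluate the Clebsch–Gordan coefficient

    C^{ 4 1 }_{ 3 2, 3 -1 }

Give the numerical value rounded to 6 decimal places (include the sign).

+0.455842

j₁+j₂−J=2  J+j₁−j₂=4  J−j₁+j₂=4  j₁+j₂+J+1=11
(j₁±m₁, j₂±m₂, J±M) = (5,1,2,4,5,3)
P² = 82944/77
sum k=0..1:
  [0] +1/48 = 1/48
  [1] −1/144 = -1/144
S = 1/72
C² = P²·S² = 16/77 ; C = +0.455842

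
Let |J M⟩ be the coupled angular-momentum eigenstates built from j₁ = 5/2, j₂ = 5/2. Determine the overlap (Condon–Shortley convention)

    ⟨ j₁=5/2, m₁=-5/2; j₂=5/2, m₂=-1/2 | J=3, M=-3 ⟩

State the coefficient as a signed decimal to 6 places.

√[7·2!3!3!/9! · 0!5!2!3!0!6!] = √(1440)
  +(−1)^2/∏(2,0,3,0,0,3)! = 1/72  (running 1/72)
⟨..|..⟩ = √(1440)·(1/72) = +0.527046

+√(5/18) ≈ +0.527046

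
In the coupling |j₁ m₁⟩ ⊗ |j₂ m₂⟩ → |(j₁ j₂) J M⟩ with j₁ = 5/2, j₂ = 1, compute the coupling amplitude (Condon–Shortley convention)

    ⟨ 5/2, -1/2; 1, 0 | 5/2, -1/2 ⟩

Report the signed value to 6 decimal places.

√[6·1!4!1!/7! · 2!3!1!1!2!3!] = √(144/35)
  +(−1)^0/∏(0,1,3,1,1,0)! = 1/6  (running 1/6)
  +(−1)^1/∏(1,0,2,0,2,1)! = -1/4  (running -1/12)
⟨..|..⟩ = √(144/35)·(-1/12) = -0.169031

-0.169031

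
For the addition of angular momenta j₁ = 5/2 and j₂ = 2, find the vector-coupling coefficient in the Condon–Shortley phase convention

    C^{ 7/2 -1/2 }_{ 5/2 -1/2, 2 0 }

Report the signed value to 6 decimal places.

√[8·1!4!3!/9! · 2!3!2!2!3!4!] = √(768/35)
  +(−1)^0/∏(0,1,3,2,1,1)! = 1/12  (running 1/12)
  +(−1)^1/∏(1,0,2,1,2,2)! = -1/8  (running -1/24)
⟨..|..⟩ = √(768/35)·(-1/24) = -0.195180

−√(4/105) = -0.195180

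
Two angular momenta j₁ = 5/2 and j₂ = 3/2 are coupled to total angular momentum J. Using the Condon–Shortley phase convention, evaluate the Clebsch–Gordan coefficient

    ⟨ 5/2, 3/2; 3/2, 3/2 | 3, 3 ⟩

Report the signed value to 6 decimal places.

triangle: 1!·4!·2!/8! = 48/40320
(j±m)!: 4!·1!·3!·0!·6!·0! = 103680
prefactor² = (2J+1)·Δ·N² = 864
  k=1: −1/(1!·0!·0!·2!·4!·0!) = -1/48
Σ = -1/48  ⇒  CG² = 864·(-1/48)² = 3/8
CG = −√(3/8) = -0.612372

−√(3/8) = -0.612372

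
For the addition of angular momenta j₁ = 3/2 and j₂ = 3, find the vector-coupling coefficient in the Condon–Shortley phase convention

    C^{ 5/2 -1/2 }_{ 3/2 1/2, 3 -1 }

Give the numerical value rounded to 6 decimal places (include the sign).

triangle: 2!*1!*4!/8! = 48/40320
(j±m)!: 2!*1!*2!*4!*2!*3! = 1152
prefactor² = (2J+1)*Δ*N² = 288/35
  k=0: +1/(0!*2!*1!*2!*0!*2!) = 1/8
  k=1: −1/(1!*1!*0!*1!*1!*3!) = -1/6
Σ = -1/24  ⇒  CG² = 288/35*(-1/24)² = 1/70
CG = −√(1/70) = -0.119523

−√(1/70) = -0.119523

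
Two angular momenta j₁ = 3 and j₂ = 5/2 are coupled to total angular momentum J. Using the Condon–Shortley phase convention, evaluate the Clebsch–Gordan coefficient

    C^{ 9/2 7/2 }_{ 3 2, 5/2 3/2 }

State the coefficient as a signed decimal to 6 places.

+√(1/99) ≈ +0.100504

j₁+j₂−J=1  J+j₁−j₂=5  J−j₁+j₂=4  j₁+j₂+J+1=11
(j₁±m₁, j₂±m₂, J±M) = (5,1,4,1,8,1)
P² = 921600/11
sum k=0..1:
  [0] +1/576 = 1/576
  [1] −1/720 = -1/720
S = 1/2880
C² = P²·S² = 1/99 ; C = +0.100504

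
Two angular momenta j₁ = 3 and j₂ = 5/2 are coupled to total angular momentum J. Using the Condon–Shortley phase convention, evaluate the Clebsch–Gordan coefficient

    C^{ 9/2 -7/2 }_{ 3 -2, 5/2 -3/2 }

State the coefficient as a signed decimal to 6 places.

−√(1/99) ≈ -0.100504

√[10·1!5!4!/11! · 1!5!1!4!1!8!] = √(921600/11)
  +(−1)^0/∏(0,1,5,1,0,3)! = 1/720  (running 1/720)
  +(−1)^1/∏(1,0,4,0,1,4)! = -1/576  (running -1/2880)
⟨..|..⟩ = √(921600/11)·(-1/2880) = -0.100504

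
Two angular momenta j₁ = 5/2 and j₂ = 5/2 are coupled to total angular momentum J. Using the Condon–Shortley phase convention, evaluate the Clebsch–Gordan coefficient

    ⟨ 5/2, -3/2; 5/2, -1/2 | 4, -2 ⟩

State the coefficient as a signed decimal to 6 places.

−√(5/28) ≈ -0.422577

j₁+j₂−J=1  J+j₁−j₂=4  J−j₁+j₂=4  j₁+j₂+J+1=10
(j₁±m₁, j₂±m₂, J±M) = (1,4,2,3,2,6)
P² = 20736/35
sum k=0..1:
  [0] +1/96 = 1/96
  [1] −1/36 = -1/36
S = -5/288
C² = P²·S² = 5/28 ; C = -0.422577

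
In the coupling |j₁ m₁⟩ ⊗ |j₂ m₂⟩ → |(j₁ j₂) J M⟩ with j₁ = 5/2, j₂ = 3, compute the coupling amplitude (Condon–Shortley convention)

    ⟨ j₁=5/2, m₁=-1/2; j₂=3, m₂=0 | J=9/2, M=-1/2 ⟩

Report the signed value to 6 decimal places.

-0.208063

j₁+j₂−J=1  J+j₁−j₂=4  J−j₁+j₂=5  j₁+j₂+J+1=11
(j₁±m₁, j₂±m₂, J±M) = (2,3,3,3,4,5)
P² = 69120/77
sum k=0..1:
  [0] +1/72 = 1/72
  [1] −1/48 = -1/48
S = -1/144
C² = P²·S² = 10/231 ; C = -0.208063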